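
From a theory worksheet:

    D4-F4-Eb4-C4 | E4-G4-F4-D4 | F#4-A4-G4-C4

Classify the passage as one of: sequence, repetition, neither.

neither

Note 4 of cell 3 is C4; if this were a sequence it would be E4. No unit length gives a consistent transposition pattern.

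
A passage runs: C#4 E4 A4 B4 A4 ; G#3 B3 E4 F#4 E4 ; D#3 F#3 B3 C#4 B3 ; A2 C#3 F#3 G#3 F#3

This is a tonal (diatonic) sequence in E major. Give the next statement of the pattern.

The 5-note cells begin on C#4, G#3, D#3, A2 — each down a 4th from the last.
Statement 5 starts on E2 and keeps the same diatonic contour: E2 G#2 C#3 D#3 C#3.

E2 G#2 C#3 D#3 C#3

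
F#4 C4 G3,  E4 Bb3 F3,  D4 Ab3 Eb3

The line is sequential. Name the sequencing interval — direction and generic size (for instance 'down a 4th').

down a 2nd

The 3-note cells begin on F#4, E4, D4 — each down a 2nd from the last.
F#4 to E4 is down a 2nd.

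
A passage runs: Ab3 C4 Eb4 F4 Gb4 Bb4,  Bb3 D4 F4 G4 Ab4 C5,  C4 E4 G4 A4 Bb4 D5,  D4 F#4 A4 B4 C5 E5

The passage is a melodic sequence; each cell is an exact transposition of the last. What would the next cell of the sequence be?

With a 6-note motive the entries are Ab3, Bb3, C4, D4, each up a 2nd from the previous.
Statement 5 starts on E4 and keeps the same exact contour: E4 G#4 B4 C#5 D5 F#5.

E4 G#4 B4 C#5 D5 F#5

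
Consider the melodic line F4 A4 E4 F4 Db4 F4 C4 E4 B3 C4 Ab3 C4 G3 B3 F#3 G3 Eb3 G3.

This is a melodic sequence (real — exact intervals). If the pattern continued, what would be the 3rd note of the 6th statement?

D#2

The unit is 6 notes. Position-3 pitches of the 3 shown cells: E4, B3, F#3.
Carrying that down a 4th forward: C#3 → G#2 → D#2.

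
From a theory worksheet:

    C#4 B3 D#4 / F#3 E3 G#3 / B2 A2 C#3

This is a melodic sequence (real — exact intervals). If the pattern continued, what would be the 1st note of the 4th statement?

E2

With 3-note cells, note 1 of each statement runs C#4, F#3, B2.
One more down a 5th gives E2.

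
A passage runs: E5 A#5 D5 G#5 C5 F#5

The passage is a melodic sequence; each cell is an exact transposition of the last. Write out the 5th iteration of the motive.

Ab4 D5

Unit = 2 notes; the statements start on E5, D5, C5, moving down a 2nd each time.
Carrying on: Bb4 → Ab4.
So cell 5 is Ab4 D5.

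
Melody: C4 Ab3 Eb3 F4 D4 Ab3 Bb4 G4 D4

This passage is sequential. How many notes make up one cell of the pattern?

There are 9 notes; a 3-note unit gives 3 cells:
C4 Ab3 Eb3 | F4 D4 Ab3 | Bb4 G4 D4
That's a consistent up a 4th shift per cell, and no other grouping gives one.

3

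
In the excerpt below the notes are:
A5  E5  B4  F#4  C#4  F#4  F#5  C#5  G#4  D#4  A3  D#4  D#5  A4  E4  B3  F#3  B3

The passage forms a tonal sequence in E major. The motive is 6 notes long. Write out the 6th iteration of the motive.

E4 B3 F#3 C#3 G#2 C#3

Taking 6-note groups, the heads are A5, F#5, D#5: the pattern moves down a 3rd.
Carrying on: B4 → G#4 → E4.
Statement 6 starts on E4 and keeps the same diatonic contour: E4 B3 F#3 C#3 G#2 C#3.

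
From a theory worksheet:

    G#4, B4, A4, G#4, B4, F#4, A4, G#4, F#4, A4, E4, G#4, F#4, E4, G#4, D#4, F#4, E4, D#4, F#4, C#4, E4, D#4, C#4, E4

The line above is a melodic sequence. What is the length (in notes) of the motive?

5

There are 25 notes; a 5-note unit gives 5 cells:
G#4 B4 A4 G#4 B4 | F#4 A4 G#4 F#4 A4 | E4 G#4 F#4 E4 G#4 | D#4 F#4 E4 D#4 F#4 | C#4 E4 D#4 C#4 E4
Every group is a transposition down a 2nd of the one before; no shorter unit works.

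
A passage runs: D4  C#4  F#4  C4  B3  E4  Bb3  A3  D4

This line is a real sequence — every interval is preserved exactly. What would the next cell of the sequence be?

The 3-note cells begin on D4, C4, Bb3 — each down a 2nd from the last.
From Ab3 the exact shape gives Ab3 G3 C4.

Ab3 G3 C4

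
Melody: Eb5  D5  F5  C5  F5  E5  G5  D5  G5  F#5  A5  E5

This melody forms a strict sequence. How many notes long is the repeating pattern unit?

12 notes total. Splitting into 3 groups of 4:
Eb5 D5 F5 C5 | F5 E5 G5 D5 | G5 F#5 A5 E5
Each cell is the previous one up a 2nd — so the unit is 4 notes.

4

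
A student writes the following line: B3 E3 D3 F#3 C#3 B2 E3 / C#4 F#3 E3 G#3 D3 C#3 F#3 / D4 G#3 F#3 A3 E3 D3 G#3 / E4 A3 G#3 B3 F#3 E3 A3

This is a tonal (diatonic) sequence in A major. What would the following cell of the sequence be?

The 7-note cells begin on B3, C#4, D4, E4 — each up a 2nd from the last.
From F#4 the diatonic shape gives F#4 B3 A3 C#4 G#3 F#3 B3.

F#4 B3 A3 C#4 G#3 F#3 B3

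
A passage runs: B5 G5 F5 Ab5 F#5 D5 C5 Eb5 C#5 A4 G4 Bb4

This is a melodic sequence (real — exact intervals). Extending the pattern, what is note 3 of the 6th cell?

E3

Grouping in 4s, the 3rd note of each cell is F5, C5, G4.
Carrying that down a 4th forward: D4 → A3 → E3.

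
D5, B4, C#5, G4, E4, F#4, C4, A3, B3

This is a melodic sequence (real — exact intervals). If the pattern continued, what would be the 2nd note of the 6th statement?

Grouping in 3s, the 2nd note of each cell is B4, E4, A3.
Carrying that down a 5th forward: D3 → G2 → C2.

C2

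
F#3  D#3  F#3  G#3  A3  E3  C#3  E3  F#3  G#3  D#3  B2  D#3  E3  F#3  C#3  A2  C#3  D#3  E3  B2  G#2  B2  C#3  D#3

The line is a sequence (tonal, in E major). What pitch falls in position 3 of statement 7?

With 5-note cells, note 3 of each statement runs F#3, E3, D#3, C#3, B2.
Each moves down a 2nd. Continuing: A2 → G#2.

G#2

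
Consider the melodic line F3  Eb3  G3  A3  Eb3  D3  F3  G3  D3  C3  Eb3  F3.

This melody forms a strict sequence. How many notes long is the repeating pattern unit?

4

Try groups of 4 (3 cells in 12 notes):
F3 Eb3 G3 A3 | Eb3 D3 F3 G3 | D3 C3 Eb3 F3
That's a consistent down a 2nd shift per cell, and no other grouping gives one.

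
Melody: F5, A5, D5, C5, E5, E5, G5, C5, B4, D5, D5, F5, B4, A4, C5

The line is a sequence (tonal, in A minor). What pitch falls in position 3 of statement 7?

E4

Grouping in 5s, the 3rd note of each cell is D5, C5, B4.
Each moves down a 2nd. Continuing: A4 → G4 → F4 → E4.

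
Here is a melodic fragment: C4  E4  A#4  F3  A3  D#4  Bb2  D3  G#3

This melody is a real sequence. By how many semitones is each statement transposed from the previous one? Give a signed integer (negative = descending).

Taking 3-note groups, the heads are C4, F3, Bb2: the pattern moves down a 5th.
C4→F3 is 53 − 60 = -7 semitones.

-7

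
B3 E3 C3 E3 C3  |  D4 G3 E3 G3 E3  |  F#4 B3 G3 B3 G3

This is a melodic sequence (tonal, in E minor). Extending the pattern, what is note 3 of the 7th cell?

Grouping in 5s, the 3rd note of each cell is C3, E3, G3.
Extending up a 3rd: B3 → D4 → F#4 → A4.

A4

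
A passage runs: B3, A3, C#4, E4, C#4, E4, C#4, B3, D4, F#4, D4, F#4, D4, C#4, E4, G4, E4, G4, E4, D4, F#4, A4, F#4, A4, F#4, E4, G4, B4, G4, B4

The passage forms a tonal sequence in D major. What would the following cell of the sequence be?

G4 F#4 A4 C#5 A4 C#5

With a 6-note motive the entries are B3, C#4, D4, E4, F#4, each up a 2nd from the previous.
So cell 6 is G4 F#4 A4 C#5 A4 C#5.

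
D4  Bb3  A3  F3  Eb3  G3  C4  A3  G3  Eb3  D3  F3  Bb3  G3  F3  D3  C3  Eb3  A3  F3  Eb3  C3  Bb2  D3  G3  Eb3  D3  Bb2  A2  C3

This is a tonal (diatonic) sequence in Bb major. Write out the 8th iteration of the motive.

Taking 6-note groups, the heads are D4, C4, Bb3, A3, G3: the pattern moves down a 2nd.
Carrying on: F3 → Eb3 → D3.
From D3 the diatonic shape gives D3 Bb2 A2 F2 Eb2 G2.

D3 Bb2 A2 F2 Eb2 G2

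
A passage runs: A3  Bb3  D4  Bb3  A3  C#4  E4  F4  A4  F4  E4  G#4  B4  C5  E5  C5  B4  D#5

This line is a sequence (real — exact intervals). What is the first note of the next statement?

F#5

Unit = 6 notes; the statements start on A3, E4, B4, moving up a 5th each time.
The next head, up a 5th from B4, is F#5.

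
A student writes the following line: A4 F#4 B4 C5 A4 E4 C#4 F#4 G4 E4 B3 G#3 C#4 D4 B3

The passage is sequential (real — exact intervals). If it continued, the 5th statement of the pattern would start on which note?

Unit = 5 notes; the statements start on A4, E4, B3, moving down a 4th each time.
Extending the heads down a 4th: F#3 → C#3.

C#3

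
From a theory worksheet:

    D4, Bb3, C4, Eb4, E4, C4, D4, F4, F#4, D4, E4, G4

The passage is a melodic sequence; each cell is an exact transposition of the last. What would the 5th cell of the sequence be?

A#4 F#4 G#4 B4

With a 4-note motive the entries are D4, E4, F#4, each up a 2nd from the previous.
Continuing the starts: G#4 → A#4.
Statement 5 starts on A#4 and keeps the same exact contour: A#4 F#4 G#4 B4.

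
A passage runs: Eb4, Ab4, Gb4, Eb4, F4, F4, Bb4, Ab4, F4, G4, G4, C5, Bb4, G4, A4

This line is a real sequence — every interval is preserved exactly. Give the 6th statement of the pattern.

Unit = 5 notes; the statements start on Eb4, F4, G4, moving up a 2nd each time.
Carrying on: A4 → B4 → C#5.
Statement 6 starts on C#5 and keeps the same exact contour: C#5 F#5 E5 C#5 D#5.

C#5 F#5 E5 C#5 D#5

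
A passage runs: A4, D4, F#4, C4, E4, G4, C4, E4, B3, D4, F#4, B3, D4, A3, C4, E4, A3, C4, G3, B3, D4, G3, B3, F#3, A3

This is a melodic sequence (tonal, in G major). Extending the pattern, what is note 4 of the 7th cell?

With 5-note cells, note 4 of each statement runs C4, B3, A3, G3, F#3.
Each moves down a 2nd. Continuing: E3 → D3.

D3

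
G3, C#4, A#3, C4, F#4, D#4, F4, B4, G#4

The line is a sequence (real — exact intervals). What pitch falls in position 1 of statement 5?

Eb5

Grouping in 3s, the 1st note of each cell is G3, C4, F4.
Extending up a 4th: Bb4 → Eb5.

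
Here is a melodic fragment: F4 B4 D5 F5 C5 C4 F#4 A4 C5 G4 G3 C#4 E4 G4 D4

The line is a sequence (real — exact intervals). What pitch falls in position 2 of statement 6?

A#2

The unit is 5 notes. Position-2 pitches of the 3 shown cells: B4, F#4, C#4.
Carrying that down a 4th forward: G#3 → D#3 → A#2.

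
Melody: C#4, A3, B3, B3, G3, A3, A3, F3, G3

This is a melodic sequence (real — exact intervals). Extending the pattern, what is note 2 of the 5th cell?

Grouping in 3s, the 2nd note of each cell is A3, G3, F3.
Carrying that down a 2nd forward: Eb3 → Db3.

Db3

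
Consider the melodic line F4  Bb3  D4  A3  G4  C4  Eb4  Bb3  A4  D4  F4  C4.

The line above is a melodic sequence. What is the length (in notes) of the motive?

4

There are 12 notes; a 4-note unit gives 3 cells:
F4 Bb3 D4 A3 | G4 C4 Eb4 Bb3 | A4 D4 F4 C4
Every group is a transposition up a 2nd of the one before; no shorter unit works.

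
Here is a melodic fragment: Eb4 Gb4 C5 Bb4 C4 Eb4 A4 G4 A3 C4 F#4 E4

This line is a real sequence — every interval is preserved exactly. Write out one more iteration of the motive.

F#3 A3 D#4 C#4

Taking 4-note groups, the heads are Eb4, C4, A3: the pattern moves down a 3rd.
So cell 4 is F#3 A3 D#4 C#4.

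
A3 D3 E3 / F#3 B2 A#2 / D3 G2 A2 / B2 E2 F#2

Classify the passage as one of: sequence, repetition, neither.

Note 3 of cell 2 is A#2; if this were a sequence it would be C#3. No unit length gives a consistent transposition pattern.

neither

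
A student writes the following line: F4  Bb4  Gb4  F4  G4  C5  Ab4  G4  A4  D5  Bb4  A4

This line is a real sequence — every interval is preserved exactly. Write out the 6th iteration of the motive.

Taking 4-note groups, the heads are F4, G4, A4: the pattern moves up a 2nd.
Carrying on: B4 → C#5 → D#5.
Statement 6 starts on D#5 and keeps the same exact contour: D#5 G#5 E5 D#5.

D#5 G#5 E5 D#5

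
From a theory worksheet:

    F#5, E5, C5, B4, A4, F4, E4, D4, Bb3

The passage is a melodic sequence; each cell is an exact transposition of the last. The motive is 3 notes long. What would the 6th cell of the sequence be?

The 3-note cells begin on F#5, B4, E4 — each down a 5th from the last.
Extending down a 5th: A3 → D3 → G2.
Statement 6 starts on G2 and keeps the same exact contour: G2 F2 Db2.

G2 F2 Db2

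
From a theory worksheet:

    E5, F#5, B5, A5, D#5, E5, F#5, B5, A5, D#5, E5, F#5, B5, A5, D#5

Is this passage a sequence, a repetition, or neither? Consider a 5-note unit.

repetition

Each 5-note cell is identical (E5 F#5 B5 A5 D#5), restated at the same pitch.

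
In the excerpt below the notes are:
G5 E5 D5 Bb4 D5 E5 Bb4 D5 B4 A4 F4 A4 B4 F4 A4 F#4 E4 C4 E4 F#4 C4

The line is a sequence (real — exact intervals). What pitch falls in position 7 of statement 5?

With 7-note cells, note 7 of each statement runs Bb4, F4, C4.
Carrying that down a 4th forward: G3 → D3.

D3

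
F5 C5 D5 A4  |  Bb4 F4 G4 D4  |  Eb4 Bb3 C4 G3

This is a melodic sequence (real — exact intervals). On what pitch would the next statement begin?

Ab3

The 4-note cells begin on F5, Bb4, Eb4 — each down a 5th from the last.
One more step down a 5th gives Ab3.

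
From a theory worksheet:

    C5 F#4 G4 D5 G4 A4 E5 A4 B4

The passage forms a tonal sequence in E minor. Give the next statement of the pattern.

Taking 3-note groups, the heads are C5, D5, E5: the pattern moves up a 2nd.
So cell 4 is F#5 B4 C5.

F#5 B4 C5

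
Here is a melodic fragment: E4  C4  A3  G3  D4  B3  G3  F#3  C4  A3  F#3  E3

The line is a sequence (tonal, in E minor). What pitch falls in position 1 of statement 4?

B3

Grouping in 4s, the 1st note of each cell is E4, D4, C4.
One more down a 2nd gives B3.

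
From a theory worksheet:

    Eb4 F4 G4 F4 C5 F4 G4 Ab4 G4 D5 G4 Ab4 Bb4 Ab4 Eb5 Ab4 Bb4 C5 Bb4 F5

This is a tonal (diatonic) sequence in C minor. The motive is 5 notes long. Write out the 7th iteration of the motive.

The 5-note cells begin on Eb4, F4, G4, Ab4 — each up a 2nd from the last.
Extending up a 2nd: Bb4 → C5 → D5.
From D5 the diatonic shape gives D5 Eb5 F5 Eb5 Bb5.

D5 Eb5 F5 Eb5 Bb5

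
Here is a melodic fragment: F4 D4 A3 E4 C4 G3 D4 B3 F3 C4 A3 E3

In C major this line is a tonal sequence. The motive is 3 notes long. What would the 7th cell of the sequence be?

G3 E3 B2

The 3-note cells begin on F4, E4, D4, C4 — each down a 2nd from the last.
Continuing the starts: B3 → A3 → G3.
From G3 the diatonic shape gives G3 E3 B2.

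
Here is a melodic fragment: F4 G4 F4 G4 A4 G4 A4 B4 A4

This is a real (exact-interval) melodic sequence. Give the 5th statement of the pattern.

C#5 D#5 C#5

With a 3-note motive the entries are F4, G4, A4, each up a 2nd from the previous.
Carrying on: B4 → C#5.
Statement 5 starts on C#5 and keeps the same exact contour: C#5 D#5 C#5.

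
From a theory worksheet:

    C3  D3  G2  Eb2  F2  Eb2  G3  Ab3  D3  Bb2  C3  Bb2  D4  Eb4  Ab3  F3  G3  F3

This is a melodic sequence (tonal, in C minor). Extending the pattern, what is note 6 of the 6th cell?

The unit is 6 notes. Position-6 pitches of the 3 shown cells: Eb2, Bb2, F3.
Carrying that up a 5th forward: C4 → G4 → D5.

D5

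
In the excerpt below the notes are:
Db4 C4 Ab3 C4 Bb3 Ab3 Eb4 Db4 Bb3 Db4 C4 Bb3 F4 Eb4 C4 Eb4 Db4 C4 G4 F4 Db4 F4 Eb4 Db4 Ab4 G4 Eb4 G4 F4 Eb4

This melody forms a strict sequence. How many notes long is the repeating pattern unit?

30 notes total. Splitting into 5 groups of 6:
Db4 C4 Ab3 C4 Bb3 Ab3 | Eb4 Db4 Bb3 Db4 C4 Bb3 | F4 Eb4 C4 Eb4 Db4 C4 | G4 F4 Db4 F4 Eb4 Db4 | Ab4 G4 Eb4 G4 F4 Eb4
That's a consistent up a 2nd shift per cell, and no other grouping gives one.

6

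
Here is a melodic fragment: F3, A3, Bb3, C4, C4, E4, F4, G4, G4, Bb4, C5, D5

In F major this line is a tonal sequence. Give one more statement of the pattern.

Unit = 4 notes; the statements start on F3, C4, G4, moving up a 5th each time.
So cell 4 is D5 F5 G5 A5.

D5 F5 G5 A5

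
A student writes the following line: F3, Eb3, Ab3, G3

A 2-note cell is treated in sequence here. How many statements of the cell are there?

2

4 notes in groups of 2 gives 4/2 = 2 statements.
Starts: F3, Ab3 — each up a 3rd.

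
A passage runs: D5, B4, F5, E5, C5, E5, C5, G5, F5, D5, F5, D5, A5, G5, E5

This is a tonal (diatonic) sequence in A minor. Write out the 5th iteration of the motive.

With a 5-note motive the entries are D5, E5, F5, each up a 2nd from the previous.
Extending up a 2nd: G5 → A5.
From A5 the diatonic shape gives A5 F5 C6 B5 G5.

A5 F5 C6 B5 G5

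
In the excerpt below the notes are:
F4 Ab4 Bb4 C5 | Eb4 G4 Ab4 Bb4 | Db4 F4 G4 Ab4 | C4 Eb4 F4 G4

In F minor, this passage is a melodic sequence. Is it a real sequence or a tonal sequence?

Every note is diatonic to F minor.
Cell 1 has +3 semitones from note 1 to 2, but cell 2 has +4 — the interval quality changes while the contour stays the same, which is the hallmark of a tonal sequence.

tonal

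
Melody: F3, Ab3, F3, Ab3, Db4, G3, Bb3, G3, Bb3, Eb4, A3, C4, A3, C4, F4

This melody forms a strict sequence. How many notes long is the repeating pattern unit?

15 notes total. Splitting into 3 groups of 5:
F3 Ab3 F3 Ab3 Db4 | G3 Bb3 G3 Bb3 Eb4 | A3 C4 A3 C4 F4
That's a consistent up a 2nd shift per cell, and no other grouping gives one.

5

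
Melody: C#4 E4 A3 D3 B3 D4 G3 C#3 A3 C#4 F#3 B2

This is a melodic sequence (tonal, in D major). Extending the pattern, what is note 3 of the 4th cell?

With 4-note cells, note 3 of each statement runs A3, G3, F#3.
From F#3, down a 2nd gives E3.

E3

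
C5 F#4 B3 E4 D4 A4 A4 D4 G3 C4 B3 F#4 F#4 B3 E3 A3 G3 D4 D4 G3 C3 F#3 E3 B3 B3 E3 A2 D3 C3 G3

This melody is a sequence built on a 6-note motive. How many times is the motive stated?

5

30 notes in groups of 6 gives 30/6 = 5 statements.
Starts: C5, A4, F#4, D4, B3 — each down a 3rd.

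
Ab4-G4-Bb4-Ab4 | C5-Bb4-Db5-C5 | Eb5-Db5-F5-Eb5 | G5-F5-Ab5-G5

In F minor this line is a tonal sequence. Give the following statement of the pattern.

Bb5 Ab5 C6 Bb5

The 4-note cells begin on Ab4, C5, Eb5, G5 — each up a 3rd from the last.
Statement 5 starts on Bb5 and keeps the same diatonic contour: Bb5 Ab5 C6 Bb5.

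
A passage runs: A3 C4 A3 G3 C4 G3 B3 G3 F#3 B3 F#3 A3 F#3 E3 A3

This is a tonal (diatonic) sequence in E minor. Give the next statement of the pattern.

Taking 5-note groups, the heads are A3, G3, F#3: the pattern moves down a 2nd.
So cell 4 is E3 G3 E3 D3 G3.

E3 G3 E3 D3 G3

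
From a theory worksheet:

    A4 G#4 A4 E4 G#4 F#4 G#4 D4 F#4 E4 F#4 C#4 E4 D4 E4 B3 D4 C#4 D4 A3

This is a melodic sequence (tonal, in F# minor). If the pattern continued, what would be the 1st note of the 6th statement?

The unit is 4 notes. Position-1 pitches of the 5 shown cells: A4, G#4, F#4, E4, D4.
One more down a 2nd gives C#4.

C#4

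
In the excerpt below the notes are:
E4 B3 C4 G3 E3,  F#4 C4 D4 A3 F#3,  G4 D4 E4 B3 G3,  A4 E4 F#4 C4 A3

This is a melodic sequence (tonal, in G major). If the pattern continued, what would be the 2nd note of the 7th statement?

A4

The unit is 5 notes. Position-2 pitches of the 4 shown cells: B3, C4, D4, E4.
Each moves up a 2nd. Continuing: F#4 → G4 → A4.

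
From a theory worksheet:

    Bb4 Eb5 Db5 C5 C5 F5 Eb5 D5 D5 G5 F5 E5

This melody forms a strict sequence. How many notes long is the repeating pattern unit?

Try groups of 4 (3 cells in 12 notes):
Bb4 Eb5 Db5 C5 | C5 F5 Eb5 D5 | D5 G5 F5 E5
Every group is a transposition up a 2nd of the one before; no shorter unit works.

4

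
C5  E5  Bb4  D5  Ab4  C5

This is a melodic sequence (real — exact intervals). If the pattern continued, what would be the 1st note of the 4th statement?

Gb4

With 2-note cells, note 1 of each statement runs C5, Bb4, Ab4.
One more down a 2nd gives Gb4.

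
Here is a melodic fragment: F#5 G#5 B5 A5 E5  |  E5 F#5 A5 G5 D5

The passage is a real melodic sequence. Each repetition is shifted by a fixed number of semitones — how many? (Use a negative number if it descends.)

-2

The 5-note cells begin on F#5, E5 — each down a 2nd from the last.
F#5→E5 is 76 − 78 = -2 semitones.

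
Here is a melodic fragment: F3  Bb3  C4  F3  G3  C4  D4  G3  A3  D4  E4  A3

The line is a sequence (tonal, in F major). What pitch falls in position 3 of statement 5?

G4

With 4-note cells, note 3 of each statement runs C4, D4, E4.
Each moves up a 2nd. Continuing: F4 → G4.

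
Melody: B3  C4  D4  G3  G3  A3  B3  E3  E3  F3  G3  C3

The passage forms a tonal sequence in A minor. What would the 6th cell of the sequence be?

F2 G2 A2 D2

With a 4-note motive the entries are B3, G3, E3, each down a 3rd from the previous.
Continuing the starts: C3 → A2 → F2.
So cell 6 is F2 G2 A2 D2.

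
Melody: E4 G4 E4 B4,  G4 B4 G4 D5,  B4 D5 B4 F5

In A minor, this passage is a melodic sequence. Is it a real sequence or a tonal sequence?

Every note is diatonic to A minor.
Cell 1 has +3 semitones from note 1 to 2, but cell 2 has +4 — the interval quality changes while the contour stays the same, which is the hallmark of a tonal sequence.

tonal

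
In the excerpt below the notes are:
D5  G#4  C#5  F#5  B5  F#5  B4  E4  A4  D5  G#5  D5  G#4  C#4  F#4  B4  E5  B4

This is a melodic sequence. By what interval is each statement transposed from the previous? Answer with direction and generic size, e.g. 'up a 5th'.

Unit = 6 notes; the statements start on D5, B4, G#4, moving down a 3rd each time.
From D5 to B4: down a 3rd.

down a 3rd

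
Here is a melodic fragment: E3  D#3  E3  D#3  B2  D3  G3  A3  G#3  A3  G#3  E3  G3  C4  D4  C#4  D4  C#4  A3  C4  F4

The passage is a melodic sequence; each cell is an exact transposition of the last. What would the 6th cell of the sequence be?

The 7-note cells begin on E3, A3, D4 — each up a 4th from the last.
Carrying on: G4 → C5 → F5.
Statement 6 starts on F5 and keeps the same exact contour: F5 E5 F5 E5 C5 Eb5 Ab5.

F5 E5 F5 E5 C5 Eb5 Ab5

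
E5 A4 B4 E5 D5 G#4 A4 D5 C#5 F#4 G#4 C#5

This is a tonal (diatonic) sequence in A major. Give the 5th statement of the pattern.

The 4-note cells begin on E5, D5, C#5 — each down a 2nd from the last.
Continuing the starts: B4 → A4.
So cell 5 is A4 D4 E4 A4.

A4 D4 E4 A4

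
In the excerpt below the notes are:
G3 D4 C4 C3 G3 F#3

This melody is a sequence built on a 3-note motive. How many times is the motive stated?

6 notes in groups of 3 gives 6/3 = 2 statements.
Starts: G3, C3 — each down a 5th.

2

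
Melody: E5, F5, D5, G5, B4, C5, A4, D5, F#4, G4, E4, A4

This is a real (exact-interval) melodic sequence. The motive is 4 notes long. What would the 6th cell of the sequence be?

With a 4-note motive the entries are E5, B4, F#4, each down a 4th from the previous.
Continuing the starts: C#4 → G#3 → D#3.
So cell 6 is D#3 E3 C#3 F#3.

D#3 E3 C#3 F#3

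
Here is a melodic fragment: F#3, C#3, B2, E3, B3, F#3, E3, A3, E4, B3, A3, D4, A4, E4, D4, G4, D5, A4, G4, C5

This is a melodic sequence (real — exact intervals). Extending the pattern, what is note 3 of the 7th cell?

F5

The unit is 4 notes. Position-3 pitches of the 5 shown cells: B2, E3, A3, D4, G4.
Carrying that up a 4th forward: C5 → F5.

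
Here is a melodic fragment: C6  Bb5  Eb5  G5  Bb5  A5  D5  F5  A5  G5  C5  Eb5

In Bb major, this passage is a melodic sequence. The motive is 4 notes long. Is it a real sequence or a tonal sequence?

Every note is diatonic to Bb major.
Cell 1 has -2 semitones from note 1 to 2, but cell 2 has -1 — the interval quality changes while the contour stays the same, which is the hallmark of a tonal sequence.

tonal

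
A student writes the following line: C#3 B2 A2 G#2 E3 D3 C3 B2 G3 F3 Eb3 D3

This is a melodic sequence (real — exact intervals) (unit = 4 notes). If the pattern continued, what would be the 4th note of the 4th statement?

The unit is 4 notes. Position-4 pitches of the 3 shown cells: G#2, B2, D3.
One more up a 3rd gives F3.

F3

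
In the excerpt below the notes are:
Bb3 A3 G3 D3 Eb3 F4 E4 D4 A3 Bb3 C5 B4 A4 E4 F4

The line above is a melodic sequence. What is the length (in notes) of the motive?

5

15 notes total. Splitting into 3 groups of 5:
Bb3 A3 G3 D3 Eb3 | F4 E4 D4 A3 Bb3 | C5 B4 A4 E4 F4
Every group is a transposition up a 5th of the one before; no shorter unit works.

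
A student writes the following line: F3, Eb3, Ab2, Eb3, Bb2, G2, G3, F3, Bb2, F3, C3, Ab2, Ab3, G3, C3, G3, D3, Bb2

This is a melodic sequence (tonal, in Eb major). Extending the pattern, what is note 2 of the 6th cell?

The unit is 6 notes. Position-2 pitches of the 3 shown cells: Eb3, F3, G3.
Carrying that up a 2nd forward: Ab3 → Bb3 → C4.

C4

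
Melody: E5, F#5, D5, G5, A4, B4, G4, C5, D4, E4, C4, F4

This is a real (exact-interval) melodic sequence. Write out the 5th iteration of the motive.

C3 D3 Bb2 Eb3

Unit = 4 notes; the statements start on E5, A4, D4, moving down a 5th each time.
Continuing the starts: G3 → C3.
From C3 the exact shape gives C3 D3 Bb2 Eb3.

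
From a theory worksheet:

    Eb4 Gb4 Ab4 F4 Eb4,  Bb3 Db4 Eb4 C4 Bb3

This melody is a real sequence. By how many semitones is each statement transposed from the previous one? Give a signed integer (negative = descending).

Unit = 5 notes; the statements start on Eb4, Bb3, moving down a 4th each time.
Eb4 to Bb3 spans -5 semitones.

-5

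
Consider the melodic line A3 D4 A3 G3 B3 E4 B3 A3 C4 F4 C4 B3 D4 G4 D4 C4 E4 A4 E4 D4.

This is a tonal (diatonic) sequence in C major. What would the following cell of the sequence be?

F4 B4 F4 E4

The 4-note cells begin on A3, B3, C4, D4, E4 — each up a 2nd from the last.
So cell 6 is F4 B4 F4 E4.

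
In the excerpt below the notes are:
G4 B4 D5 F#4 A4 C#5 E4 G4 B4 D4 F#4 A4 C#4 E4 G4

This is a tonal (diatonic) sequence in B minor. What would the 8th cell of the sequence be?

Unit = 3 notes; the statements start on G4, F#4, E4, D4, C#4, moving down a 2nd each time.
Extending down a 2nd: B3 → A3 → G3.
So cell 8 is G3 B3 D4.

G3 B3 D4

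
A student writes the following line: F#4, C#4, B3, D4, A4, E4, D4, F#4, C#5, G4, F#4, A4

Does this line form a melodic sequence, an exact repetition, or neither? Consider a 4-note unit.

sequence

Each 4-note cell is the previous one transposed up a 3rd.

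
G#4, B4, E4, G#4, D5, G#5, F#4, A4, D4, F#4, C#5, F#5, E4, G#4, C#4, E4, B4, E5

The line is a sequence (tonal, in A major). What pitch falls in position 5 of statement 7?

The unit is 6 notes. Position-5 pitches of the 3 shown cells: D5, C#5, B4.
Each moves down a 2nd. Continuing: A4 → G#4 → F#4 → E4.

E4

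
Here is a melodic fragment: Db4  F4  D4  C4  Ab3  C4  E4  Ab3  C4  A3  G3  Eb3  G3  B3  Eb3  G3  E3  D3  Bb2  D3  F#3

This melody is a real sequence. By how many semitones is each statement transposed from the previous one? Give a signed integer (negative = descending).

With a 7-note motive the entries are Db4, Ab3, Eb3, each down a 4th from the previous.
Counting half-steps from Db4 to Ab3: -5.

-5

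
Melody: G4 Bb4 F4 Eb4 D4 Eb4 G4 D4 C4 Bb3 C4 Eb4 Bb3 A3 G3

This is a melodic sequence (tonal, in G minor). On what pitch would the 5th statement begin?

F3

Taking 5-note groups, the heads are G4, Eb4, C4: the pattern moves down a 3rd.
Continuing: A3 → F3. Statement 5 starts on F3.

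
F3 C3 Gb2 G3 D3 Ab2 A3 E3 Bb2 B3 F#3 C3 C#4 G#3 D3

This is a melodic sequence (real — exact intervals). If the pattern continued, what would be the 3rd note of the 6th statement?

E3

With 3-note cells, note 3 of each statement runs Gb2, Ab2, Bb2, C3, D3.
One more up a 2nd gives E3.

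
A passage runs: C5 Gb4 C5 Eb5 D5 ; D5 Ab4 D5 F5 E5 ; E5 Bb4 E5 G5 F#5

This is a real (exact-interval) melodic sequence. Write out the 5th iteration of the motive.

The 5-note cells begin on C5, D5, E5 — each up a 2nd from the last.
Continuing the starts: F#5 → G#5.
So cell 5 is G#5 D5 G#5 B5 A#5.

G#5 D5 G#5 B5 A#5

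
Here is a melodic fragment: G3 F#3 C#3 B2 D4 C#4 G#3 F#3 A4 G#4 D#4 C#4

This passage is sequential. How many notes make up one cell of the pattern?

There are 12 notes; a 4-note unit gives 3 cells:
G3 F#3 C#3 B2 | D4 C#4 G#3 F#3 | A4 G#4 D#4 C#4
Each cell is the previous one up a 5th — so the unit is 4 notes.

4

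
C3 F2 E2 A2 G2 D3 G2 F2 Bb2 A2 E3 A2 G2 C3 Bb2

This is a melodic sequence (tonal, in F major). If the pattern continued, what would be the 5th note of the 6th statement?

The unit is 5 notes. Position-5 pitches of the 3 shown cells: G2, A2, Bb2.
Each moves up a 2nd. Continuing: C3 → D3 → E3.

E3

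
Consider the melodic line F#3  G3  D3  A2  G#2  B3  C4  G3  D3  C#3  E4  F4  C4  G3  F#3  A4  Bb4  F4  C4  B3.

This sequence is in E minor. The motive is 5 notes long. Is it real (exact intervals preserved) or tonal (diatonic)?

real

Each cell has the same semitone pattern (1, -5, -5, -1) — intervals are preserved exactly.
And G#2 lies outside E minor, so the sequence is real rather than tonal.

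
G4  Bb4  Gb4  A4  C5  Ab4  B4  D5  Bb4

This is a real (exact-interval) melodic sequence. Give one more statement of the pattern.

With a 3-note motive the entries are G4, A4, B4, each up a 2nd from the previous.
From C#5 the exact shape gives C#5 E5 C5.

C#5 E5 C5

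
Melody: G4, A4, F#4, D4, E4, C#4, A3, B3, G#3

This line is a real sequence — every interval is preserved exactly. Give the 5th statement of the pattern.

B2 C#3 A#2

With a 3-note motive the entries are G4, D4, A3, each down a 4th from the previous.
Continuing the starts: E3 → B2.
Statement 5 starts on B2 and keeps the same exact contour: B2 C#3 A#2.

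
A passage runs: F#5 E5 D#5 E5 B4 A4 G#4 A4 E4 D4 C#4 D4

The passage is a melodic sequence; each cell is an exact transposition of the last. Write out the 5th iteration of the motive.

The 4-note cells begin on F#5, B4, E4 — each down a 5th from the last.
Continuing the starts: A3 → D3.
From D3 the exact shape gives D3 C3 B2 C3.

D3 C3 B2 C3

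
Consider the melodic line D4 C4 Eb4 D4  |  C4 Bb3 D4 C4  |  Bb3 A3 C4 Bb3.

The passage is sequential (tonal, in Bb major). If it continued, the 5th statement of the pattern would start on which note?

G3

The 4-note cells begin on D4, C4, Bb3 — each down a 2nd from the last.
Continuing: A3 → G3. Statement 5 starts on G3.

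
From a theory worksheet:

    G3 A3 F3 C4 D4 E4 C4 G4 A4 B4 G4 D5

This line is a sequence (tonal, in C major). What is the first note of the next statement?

E5

Unit = 4 notes; the statements start on G3, D4, A4, moving up a 5th each time.
One more step up a 5th gives E5.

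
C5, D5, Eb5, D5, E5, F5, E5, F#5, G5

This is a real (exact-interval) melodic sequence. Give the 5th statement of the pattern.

With a 3-note motive the entries are C5, D5, E5, each up a 2nd from the previous.
Carrying on: F#5 → G#5.
Statement 5 starts on G#5 and keeps the same exact contour: G#5 A#5 B5.

G#5 A#5 B5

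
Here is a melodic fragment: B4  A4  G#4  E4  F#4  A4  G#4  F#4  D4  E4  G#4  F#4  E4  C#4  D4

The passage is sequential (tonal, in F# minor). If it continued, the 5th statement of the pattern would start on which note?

E4

Taking 5-note groups, the heads are B4, A4, G#4: the pattern moves down a 2nd.
Continuing: F#4 → E4. Statement 5 starts on E4.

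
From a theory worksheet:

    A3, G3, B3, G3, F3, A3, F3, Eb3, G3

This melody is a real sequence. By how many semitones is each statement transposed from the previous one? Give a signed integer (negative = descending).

Taking 3-note groups, the heads are A3, G3, F3: the pattern moves down a 2nd.
Counting half-steps from A3 to G3: -2.

-2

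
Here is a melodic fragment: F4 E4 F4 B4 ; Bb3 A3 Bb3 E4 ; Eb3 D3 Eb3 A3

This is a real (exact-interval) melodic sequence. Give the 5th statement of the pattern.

The 4-note cells begin on F4, Bb3, Eb3 — each down a 5th from the last.
Carrying on: Ab2 → Db2.
Statement 5 starts on Db2 and keeps the same exact contour: Db2 C2 Db2 G2.

Db2 C2 Db2 G2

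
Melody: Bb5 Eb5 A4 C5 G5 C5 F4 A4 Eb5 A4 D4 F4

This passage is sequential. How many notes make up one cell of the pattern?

4

Try groups of 4 (3 cells in 12 notes):
Bb5 Eb5 A4 C5 | G5 C5 F4 A4 | Eb5 A4 D4 F4
That's a consistent down a 3rd shift per cell, and no other grouping gives one.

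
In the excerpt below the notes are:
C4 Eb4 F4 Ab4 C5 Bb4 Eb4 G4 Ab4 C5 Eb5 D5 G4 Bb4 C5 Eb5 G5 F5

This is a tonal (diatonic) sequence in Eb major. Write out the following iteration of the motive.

Bb4 D5 Eb5 G5 Bb5 Ab5

Taking 6-note groups, the heads are C4, Eb4, G4: the pattern moves up a 3rd.
So cell 4 is Bb4 D5 Eb5 G5 Bb5 Ab5.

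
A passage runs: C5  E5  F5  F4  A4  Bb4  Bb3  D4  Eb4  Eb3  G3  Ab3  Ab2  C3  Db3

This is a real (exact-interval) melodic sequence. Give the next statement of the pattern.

Db2 F2 Gb2

With a 3-note motive the entries are C5, F4, Bb3, Eb3, Ab2, each down a 5th from the previous.
So cell 6 is Db2 F2 Gb2.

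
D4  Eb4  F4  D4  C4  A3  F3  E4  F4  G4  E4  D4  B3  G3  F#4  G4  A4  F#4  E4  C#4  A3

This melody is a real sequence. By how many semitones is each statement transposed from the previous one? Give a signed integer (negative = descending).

2

With a 7-note motive the entries are D4, E4, F#4, each up a 2nd from the previous.
Counting half-steps from D4 to E4: 2.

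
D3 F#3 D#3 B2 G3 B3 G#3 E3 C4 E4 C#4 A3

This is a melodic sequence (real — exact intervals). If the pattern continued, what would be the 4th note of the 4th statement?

D4

Grouping in 4s, the 4th note of each cell is B2, E3, A3.
One more up a 4th gives D4.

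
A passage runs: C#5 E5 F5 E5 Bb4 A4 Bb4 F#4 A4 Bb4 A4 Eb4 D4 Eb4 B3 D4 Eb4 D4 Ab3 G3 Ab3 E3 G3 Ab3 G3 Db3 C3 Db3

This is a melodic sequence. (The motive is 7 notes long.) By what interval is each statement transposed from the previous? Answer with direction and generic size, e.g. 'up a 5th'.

down a 5th

Unit = 7 notes; the statements start on C#5, F#4, B3, E3, moving down a 5th each time.
C#5 to F#4 is down a 5th.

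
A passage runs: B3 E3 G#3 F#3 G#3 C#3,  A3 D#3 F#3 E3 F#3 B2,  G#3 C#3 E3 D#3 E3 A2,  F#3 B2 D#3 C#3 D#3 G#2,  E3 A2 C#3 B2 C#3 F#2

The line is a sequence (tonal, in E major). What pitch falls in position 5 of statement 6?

The unit is 6 notes. Position-5 pitches of the 5 shown cells: G#3, F#3, E3, D#3, C#3.
One more down a 2nd gives B2.

B2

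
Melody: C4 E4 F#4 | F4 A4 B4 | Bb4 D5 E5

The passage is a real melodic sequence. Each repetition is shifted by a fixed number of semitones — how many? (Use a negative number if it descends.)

The 3-note cells begin on C4, F4, Bb4 — each up a 4th from the last.
C4→F4 is 65 − 60 = 5 semitones.

5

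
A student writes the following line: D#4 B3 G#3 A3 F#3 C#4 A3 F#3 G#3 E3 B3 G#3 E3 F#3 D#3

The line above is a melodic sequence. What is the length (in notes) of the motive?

Try groups of 5 (3 cells in 15 notes):
D#4 B3 G#3 A3 F#3 | C#4 A3 F#3 G#3 E3 | B3 G#3 E3 F#3 D#3
That's a consistent down a 2nd shift per cell, and no other grouping gives one.

5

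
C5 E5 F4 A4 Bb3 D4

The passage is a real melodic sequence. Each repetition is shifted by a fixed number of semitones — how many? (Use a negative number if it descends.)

-7

The 2-note cells begin on C5, F4, Bb3 — each down a 5th from the last.
Counting half-steps from C5 to F4: -7.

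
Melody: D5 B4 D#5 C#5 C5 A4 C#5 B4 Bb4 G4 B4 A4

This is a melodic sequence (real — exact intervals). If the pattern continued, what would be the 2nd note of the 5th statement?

With 4-note cells, note 2 of each statement runs B4, A4, G4.
Extending down a 2nd: F4 → Eb4.

Eb4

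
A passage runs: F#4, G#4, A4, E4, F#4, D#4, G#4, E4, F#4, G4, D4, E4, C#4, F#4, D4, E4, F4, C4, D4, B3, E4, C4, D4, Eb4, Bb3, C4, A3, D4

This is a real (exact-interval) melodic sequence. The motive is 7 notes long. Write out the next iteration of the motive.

Bb3 C4 Db4 Ab3 Bb3 G3 C4

Unit = 7 notes; the statements start on F#4, E4, D4, C4, moving down a 2nd each time.
So cell 5 is Bb3 C4 Db4 Ab3 Bb3 G3 C4.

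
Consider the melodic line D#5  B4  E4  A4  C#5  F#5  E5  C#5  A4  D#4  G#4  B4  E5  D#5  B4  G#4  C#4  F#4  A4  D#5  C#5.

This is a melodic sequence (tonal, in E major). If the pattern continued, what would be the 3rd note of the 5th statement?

With 7-note cells, note 3 of each statement runs E4, D#4, C#4.
Each moves down a 2nd. Continuing: B3 → A3.

A3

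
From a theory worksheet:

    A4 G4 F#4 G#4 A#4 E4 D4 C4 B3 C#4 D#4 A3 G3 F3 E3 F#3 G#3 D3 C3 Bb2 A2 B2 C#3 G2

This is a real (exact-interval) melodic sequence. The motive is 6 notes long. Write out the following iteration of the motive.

F2 Eb2 D2 E2 F#2 C2

With a 6-note motive the entries are A4, D4, G3, C3, each down a 5th from the previous.
Statement 5 starts on F2 and keeps the same exact contour: F2 Eb2 D2 E2 F#2 C2.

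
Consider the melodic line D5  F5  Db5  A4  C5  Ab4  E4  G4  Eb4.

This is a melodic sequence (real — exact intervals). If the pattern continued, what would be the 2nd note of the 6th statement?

Grouping in 3s, the 2nd note of each cell is F5, C5, G4.
Extending down a 4th: D4 → A3 → E3.

E3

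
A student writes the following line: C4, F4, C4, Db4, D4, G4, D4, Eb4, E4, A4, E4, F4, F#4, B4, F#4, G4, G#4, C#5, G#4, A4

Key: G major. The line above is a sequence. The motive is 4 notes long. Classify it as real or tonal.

real

Each cell has the same semitone pattern (5, -5, 1) — intervals are preserved exactly.
And F4 lies outside G major, so the sequence is real rather than tonal.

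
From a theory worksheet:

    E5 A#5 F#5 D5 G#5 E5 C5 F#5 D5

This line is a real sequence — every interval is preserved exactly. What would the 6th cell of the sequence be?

The 3-note cells begin on E5, D5, C5 — each down a 2nd from the last.
Carrying on: Bb4 → Ab4 → Gb4.
So cell 6 is Gb4 C5 Ab4.

Gb4 C5 Ab4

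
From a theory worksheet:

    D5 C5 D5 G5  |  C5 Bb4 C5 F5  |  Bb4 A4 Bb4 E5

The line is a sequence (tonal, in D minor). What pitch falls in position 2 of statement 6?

With 4-note cells, note 2 of each statement runs C5, Bb4, A4.
Each moves down a 2nd. Continuing: G4 → F4 → E4.

E4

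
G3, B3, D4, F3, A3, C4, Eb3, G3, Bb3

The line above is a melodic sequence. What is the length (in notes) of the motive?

There are 9 notes; a 3-note unit gives 3 cells:
G3 B3 D4 | F3 A3 C4 | Eb3 G3 Bb3
Each cell is the previous one down a 2nd — so the unit is 3 notes.

3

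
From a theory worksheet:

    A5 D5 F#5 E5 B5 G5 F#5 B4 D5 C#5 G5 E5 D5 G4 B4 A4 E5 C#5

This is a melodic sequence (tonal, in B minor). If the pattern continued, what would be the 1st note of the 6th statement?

Grouping in 6s, the 1st note of each cell is A5, F#5, D5.
Each moves down a 3rd. Continuing: B4 → G4 → E4.

E4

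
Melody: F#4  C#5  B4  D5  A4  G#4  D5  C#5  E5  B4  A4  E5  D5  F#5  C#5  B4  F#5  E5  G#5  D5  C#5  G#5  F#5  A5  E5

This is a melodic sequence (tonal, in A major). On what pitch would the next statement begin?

D5

The 5-note cells begin on F#4, G#4, A4, B4, C#5 — each up a 2nd from the last.
One more step up a 2nd gives D5.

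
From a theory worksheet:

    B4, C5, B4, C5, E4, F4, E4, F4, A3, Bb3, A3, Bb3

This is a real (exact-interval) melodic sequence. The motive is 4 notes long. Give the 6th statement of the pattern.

C2 Db2 C2 Db2

The 4-note cells begin on B4, E4, A3 — each down a 5th from the last.
Continuing the starts: D3 → G2 → C2.
From C2 the exact shape gives C2 Db2 C2 Db2.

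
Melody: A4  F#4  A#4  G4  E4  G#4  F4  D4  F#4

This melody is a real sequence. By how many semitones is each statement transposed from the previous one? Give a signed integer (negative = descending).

Taking 3-note groups, the heads are A4, G4, F4: the pattern moves down a 2nd.
Counting half-steps from A4 to G4: -2.

-2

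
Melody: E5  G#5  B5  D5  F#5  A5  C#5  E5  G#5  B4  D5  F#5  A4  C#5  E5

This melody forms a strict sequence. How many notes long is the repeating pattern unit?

3

15 notes total. Splitting into 5 groups of 3:
E5 G#5 B5 | D5 F#5 A5 | C#5 E5 G#5 | B4 D5 F#5 | A4 C#5 E5
That's a consistent down a 2nd shift per cell, and no other grouping gives one.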